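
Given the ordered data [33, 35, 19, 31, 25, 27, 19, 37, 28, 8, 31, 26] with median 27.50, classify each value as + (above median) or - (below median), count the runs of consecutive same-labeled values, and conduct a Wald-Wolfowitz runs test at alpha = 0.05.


Step 1: Compute median = 27.50; label A = above, B = below.
Labels in order: AABABBBAABAB  (n_A = 6, n_B = 6)
Step 2: Count runs R = 8.
Step 3: Under H0 (random ordering), E[R] = 2*n_A*n_B/(n_A+n_B) + 1 = 2*6*6/12 + 1 = 7.0000.
        Var[R] = 2*n_A*n_B*(2*n_A*n_B - n_A - n_B) / ((n_A+n_B)^2 * (n_A+n_B-1)) = 4320/1584 = 2.7273.
        SD[R] = 1.6514.
Step 4: Continuity-corrected z = (R - 0.5 - E[R]) / SD[R] = (8 - 0.5 - 7.0000) / 1.6514 = 0.3028.
Step 5: Two-sided p-value via normal approximation = 2*(1 - Phi(|z|)) = 0.762069.
Step 6: alpha = 0.05. fail to reject H0.

R = 8, z = 0.3028, p = 0.762069, fail to reject H0.


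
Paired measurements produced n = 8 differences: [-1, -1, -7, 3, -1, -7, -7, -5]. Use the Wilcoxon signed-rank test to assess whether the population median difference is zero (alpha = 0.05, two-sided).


Step 1: Drop any zero differences (none here) and take |d_i|.
|d| = [1, 1, 7, 3, 1, 7, 7, 5]
Step 2: Midrank |d_i| (ties get averaged ranks).
ranks: |1|->2, |1|->2, |7|->7, |3|->4, |1|->2, |7|->7, |7|->7, |5|->5
Step 3: Attach original signs; sum ranks with positive sign and with negative sign.
W+ = 4 = 4
W- = 2 + 2 + 7 + 2 + 7 + 7 + 5 = 32
(Check: W+ + W- = 36 should equal n(n+1)/2 = 36.)
Step 4: Test statistic W = min(W+, W-) = 4.
Step 5: Ties in |d|, so use the tie-corrected normal approximation.
        E[W] = n(n+1)/4 = 8*9/4 = 18.
        Tie groups: |d|=1 (t=3), |d|=7 (t=3); sum(t^3 - t) = 48.
        Var[W] = n(n+1)(2n+1)/24 - sum(t^3-t)/48 = 1224/24 - 48/48 = 50.
        z = (W - E[W]) / sqrt(Var[W]) = (4 - 18) / 7.0711 = -1.9799.
        Two-sided p = 2*Phi(z) = 0.047715.
Step 6: alpha = 0.05. reject H0.

W+ = 4, W- = 32, W = min = 4, p = 0.047715, reject H0.


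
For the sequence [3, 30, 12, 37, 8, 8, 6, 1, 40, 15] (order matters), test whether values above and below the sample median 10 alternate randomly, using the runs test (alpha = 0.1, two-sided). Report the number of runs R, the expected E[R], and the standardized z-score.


Step 1: Compute median = 10; label A = above, B = below.
Labels in order: BAAABBBBAA  (n_A = 5, n_B = 5)
Step 2: Count runs R = 4.
Step 3: Under H0 (random ordering), E[R] = 2*n_A*n_B/(n_A+n_B) + 1 = 2*5*5/10 + 1 = 6.0000.
        Var[R] = 2*n_A*n_B*(2*n_A*n_B - n_A - n_B) / ((n_A+n_B)^2 * (n_A+n_B-1)) = 2000/900 = 2.2222.
        SD[R] = 1.4907.
Step 4: Continuity-corrected z = (R + 0.5 - E[R]) / SD[R] = (4 + 0.5 - 6.0000) / 1.4907 = -1.0062.
Step 5: Two-sided p-value via normal approximation = 2*(1 - Phi(|z|)) = 0.314305.
Step 6: alpha = 0.1. fail to reject H0.

R = 4, z = -1.0062, p = 0.314305, fail to reject H0.


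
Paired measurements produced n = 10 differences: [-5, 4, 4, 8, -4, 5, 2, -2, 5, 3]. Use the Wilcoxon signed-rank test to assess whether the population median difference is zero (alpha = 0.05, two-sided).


Step 1: Drop any zero differences (none here) and take |d_i|.
|d| = [5, 4, 4, 8, 4, 5, 2, 2, 5, 3]
Step 2: Midrank |d_i| (ties get averaged ranks).
ranks: |5|->8, |4|->5, |4|->5, |8|->10, |4|->5, |5|->8, |2|->1.5, |2|->1.5, |5|->8, |3|->3
Step 3: Attach original signs; sum ranks with positive sign and with negative sign.
W+ = 5 + 5 + 10 + 8 + 1.5 + 8 + 3 = 40.5
W- = 8 + 5 + 1.5 = 14.5
(Check: W+ + W- = 55 should equal n(n+1)/2 = 55.)
Step 4: Test statistic W = min(W+, W-) = 14.5.
Step 5: Ties in |d|, so use the tie-corrected normal approximation.
        E[W] = n(n+1)/4 = 10*11/4 = 27.5.
        Tie groups: |d|=2 (t=2), |d|=4 (t=3), |d|=5 (t=3); sum(t^3 - t) = 54.
        Var[W] = n(n+1)(2n+1)/24 - sum(t^3-t)/48 = 2310/24 - 54/48 = 95.125.
        z = (W - E[W]) / sqrt(Var[W]) = (14.5 - 27.5) / 9.7532 = -1.3329.
        Two-sided p = 2*Phi(z) = 0.182566.
Step 6: alpha = 0.05. fail to reject H0.

W+ = 40.5, W- = 14.5, W = min = 14.5, p = 0.182566, fail to reject H0.


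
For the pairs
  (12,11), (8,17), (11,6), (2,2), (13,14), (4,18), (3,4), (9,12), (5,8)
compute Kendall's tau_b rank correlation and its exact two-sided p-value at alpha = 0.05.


Step 1: Enumerate the 36 unordered pairs (i,j) with i<j and classify each by sign(x_j-x_i) * sign(y_j-y_i).
  (1,2):dx=-4,dy=+6->D; (1,3):dx=-1,dy=-5->C; (1,4):dx=-10,dy=-9->C; (1,5):dx=+1,dy=+3->C
  (1,6):dx=-8,dy=+7->D; (1,7):dx=-9,dy=-7->C; (1,8):dx=-3,dy=+1->D; (1,9):dx=-7,dy=-3->C
  (2,3):dx=+3,dy=-11->D; (2,4):dx=-6,dy=-15->C; (2,5):dx=+5,dy=-3->D; (2,6):dx=-4,dy=+1->D
  (2,7):dx=-5,dy=-13->C; (2,8):dx=+1,dy=-5->D; (2,9):dx=-3,dy=-9->C; (3,4):dx=-9,dy=-4->C
  (3,5):dx=+2,dy=+8->C; (3,6):dx=-7,dy=+12->D; (3,7):dx=-8,dy=-2->C; (3,8):dx=-2,dy=+6->D
  (3,9):dx=-6,dy=+2->D; (4,5):dx=+11,dy=+12->C; (4,6):dx=+2,dy=+16->C; (4,7):dx=+1,dy=+2->C
  (4,8):dx=+7,dy=+10->C; (4,9):dx=+3,dy=+6->C; (5,6):dx=-9,dy=+4->D; (5,7):dx=-10,dy=-10->C
  (5,8):dx=-4,dy=-2->C; (5,9):dx=-8,dy=-6->C; (6,7):dx=-1,dy=-14->C; (6,8):dx=+5,dy=-6->D
  (6,9):dx=+1,dy=-10->D; (7,8):dx=+6,dy=+8->C; (7,9):dx=+2,dy=+4->C; (8,9):dx=-4,dy=-4->C
Step 2: C = 23, D = 13, total pairs = 36.
Step 3: tau = (C - D)/(n(n-1)/2) = (23 - 13)/36 = 0.277778.
Step 4: Exact two-sided p-value (enumerate n! = 362880 permutations of y under H0): p = 0.358488.
Step 5: alpha = 0.05. fail to reject H0.

tau_b = 0.2778 (C=23, D=13), p = 0.358488, fail to reject H0.


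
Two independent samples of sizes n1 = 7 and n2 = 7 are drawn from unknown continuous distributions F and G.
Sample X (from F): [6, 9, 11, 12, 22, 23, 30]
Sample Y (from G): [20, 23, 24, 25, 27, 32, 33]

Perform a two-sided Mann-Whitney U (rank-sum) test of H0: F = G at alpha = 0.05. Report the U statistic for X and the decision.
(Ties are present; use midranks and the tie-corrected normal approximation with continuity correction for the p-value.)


Step 1: Combine and sort all 14 observations; assign midranks.
sorted (value, group): (6,X), (9,X), (11,X), (12,X), (20,Y), (22,X), (23,X), (23,Y), (24,Y), (25,Y), (27,Y), (30,X), (32,Y), (33,Y)
ranks: 6->1, 9->2, 11->3, 12->4, 20->5, 22->6, 23->7.5, 23->7.5, 24->9, 25->10, 27->11, 30->12, 32->13, 33->14
Step 2: Rank sum for X: R1 = 1 + 2 + 3 + 4 + 6 + 7.5 + 12 = 35.5.
Step 3: U_X = R1 - n1(n1+1)/2 = 35.5 - 7*8/2 = 35.5 - 28 = 7.5.
       U_Y = n1*n2 - U_X = 49 - 7.5 = 41.5.
Step 4: Ties are present, so use the tie-corrected normal approximation (with continuity correction) for the p-value.
Step 5: p-value = 0.034806; compare to alpha = 0.05. reject H0.

U_X = 7.5, p = 0.034806, reject H0 at alpha = 0.05.


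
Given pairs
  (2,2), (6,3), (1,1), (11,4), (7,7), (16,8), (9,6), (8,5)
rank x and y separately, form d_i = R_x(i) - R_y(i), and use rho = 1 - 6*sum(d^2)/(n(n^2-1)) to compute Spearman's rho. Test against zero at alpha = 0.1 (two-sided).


Step 1: Rank x and y separately (midranks; no ties here).
rank(x): 2->2, 6->3, 1->1, 11->7, 7->4, 16->8, 9->6, 8->5
rank(y): 2->2, 3->3, 1->1, 4->4, 7->7, 8->8, 6->6, 5->5
Step 2: d_i = R_x(i) - R_y(i); compute d_i^2.
  (2-2)^2=0, (3-3)^2=0, (1-1)^2=0, (7-4)^2=9, (4-7)^2=9, (8-8)^2=0, (6-6)^2=0, (5-5)^2=0
sum(d^2) = 18.
Step 3: rho = 1 - 6*18 / (8*(8^2 - 1)) = 1 - 108/504 = 0.785714.
Step 4: Under H0, t = rho * sqrt((n-2)/(1-rho^2)) = 3.1113 ~ t(6).
Step 5: Two-sided p-value from the t-distribution with 6 df = 0.020815.
Step 6: alpha = 0.1. reject H0.

rho = 0.7857, p = 0.020815, reject H0 at alpha = 0.1.


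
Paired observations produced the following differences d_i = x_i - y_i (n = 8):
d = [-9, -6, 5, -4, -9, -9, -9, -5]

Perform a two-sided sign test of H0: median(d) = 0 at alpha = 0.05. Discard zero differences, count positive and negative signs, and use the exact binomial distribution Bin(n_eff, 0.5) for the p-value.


Step 1: Discard zero differences. Original n = 8; n_eff = number of nonzero differences = 8.
Nonzero differences (with sign): -9, -6, +5, -4, -9, -9, -9, -5
Step 2: Count signs: positive = 1, negative = 7.
Step 3: Under H0: P(positive) = 0.5, so the number of positives S ~ Bin(8, 0.5).
Step 4: Two-sided exact p-value = sum of Bin(8,0.5) probabilities at or below the observed probability = 0.070312.
Step 5: alpha = 0.05. fail to reject H0.

n_eff = 8, pos = 1, neg = 7, p = 0.070312, fail to reject H0.


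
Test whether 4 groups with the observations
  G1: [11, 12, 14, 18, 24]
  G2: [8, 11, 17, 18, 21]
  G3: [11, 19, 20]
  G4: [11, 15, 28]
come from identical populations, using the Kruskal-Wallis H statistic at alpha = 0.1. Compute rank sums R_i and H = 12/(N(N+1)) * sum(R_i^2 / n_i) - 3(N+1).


Step 1: Combine all N = 16 observations and assign midranks.
sorted (value, group, rank): (8,G2,1), (11,G1,3.5), (11,G2,3.5), (11,G3,3.5), (11,G4,3.5), (12,G1,6), (14,G1,7), (15,G4,8), (17,G2,9), (18,G1,10.5), (18,G2,10.5), (19,G3,12), (20,G3,13), (21,G2,14), (24,G1,15), (28,G4,16)
Step 2: Sum ranks within each group.
R_1 = 42 (n_1 = 5)
R_2 = 38 (n_2 = 5)
R_3 = 28.5 (n_3 = 3)
R_4 = 27.5 (n_4 = 3)
Step 3: H = 12/(N(N+1)) * sum(R_i^2/n_i) - 3(N+1)
     = 12/(16*17) * (42^2/5 + 38^2/5 + 28.5^2/3 + 27.5^2/3) - 3*17
     = 0.044118 * 1164.43 - 51
     = 0.372059.
Step 4: Ties present; correction factor C = 1 - 66/(16^3 - 16) = 0.983824. Corrected H = 0.372059 / 0.983824 = 0.378176.
Step 5: Under H0, H ~ chi^2(3); p-value = 0.944713.
Step 6: alpha = 0.1. fail to reject H0.

H = 0.3782, df = 3, p = 0.944713, fail to reject H0.


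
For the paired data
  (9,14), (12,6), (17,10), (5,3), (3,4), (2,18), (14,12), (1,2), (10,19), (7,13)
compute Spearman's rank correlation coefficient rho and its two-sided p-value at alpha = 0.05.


Step 1: Rank x and y separately (midranks; no ties here).
rank(x): 9->6, 12->8, 17->10, 5->4, 3->3, 2->2, 14->9, 1->1, 10->7, 7->5
rank(y): 14->8, 6->4, 10->5, 3->2, 4->3, 18->9, 12->6, 2->1, 19->10, 13->7
Step 2: d_i = R_x(i) - R_y(i); compute d_i^2.
  (6-8)^2=4, (8-4)^2=16, (10-5)^2=25, (4-2)^2=4, (3-3)^2=0, (2-9)^2=49, (9-6)^2=9, (1-1)^2=0, (7-10)^2=9, (5-7)^2=4
sum(d^2) = 120.
Step 3: rho = 1 - 6*120 / (10*(10^2 - 1)) = 1 - 720/990 = 0.272727.
Step 4: Under H0, t = rho * sqrt((n-2)/(1-rho^2)) = 0.8018 ~ t(8).
Step 5: Two-sided p-value from the t-distribution with 8 df = 0.445838.
Step 6: alpha = 0.05. fail to reject H0.

rho = 0.2727, p = 0.445838, fail to reject H0 at alpha = 0.05.


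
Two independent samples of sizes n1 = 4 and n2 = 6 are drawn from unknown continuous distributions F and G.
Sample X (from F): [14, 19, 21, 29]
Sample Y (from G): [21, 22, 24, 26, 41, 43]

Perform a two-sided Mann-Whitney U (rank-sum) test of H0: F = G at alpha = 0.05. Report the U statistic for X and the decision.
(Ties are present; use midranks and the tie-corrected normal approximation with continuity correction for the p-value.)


Step 1: Combine and sort all 10 observations; assign midranks.
sorted (value, group): (14,X), (19,X), (21,X), (21,Y), (22,Y), (24,Y), (26,Y), (29,X), (41,Y), (43,Y)
ranks: 14->1, 19->2, 21->3.5, 21->3.5, 22->5, 24->6, 26->7, 29->8, 41->9, 43->10
Step 2: Rank sum for X: R1 = 1 + 2 + 3.5 + 8 = 14.5.
Step 3: U_X = R1 - n1(n1+1)/2 = 14.5 - 4*5/2 = 14.5 - 10 = 4.5.
       U_Y = n1*n2 - U_X = 24 - 4.5 = 19.5.
Step 4: Ties are present, so use the tie-corrected normal approximation (with continuity correction) for the p-value.
Step 5: p-value = 0.134407; compare to alpha = 0.05. fail to reject H0.

U_X = 4.5, p = 0.134407, fail to reject H0 at alpha = 0.05.


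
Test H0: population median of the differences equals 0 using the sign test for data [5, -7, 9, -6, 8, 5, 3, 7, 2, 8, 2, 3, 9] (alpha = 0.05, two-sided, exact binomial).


Step 1: Discard zero differences. Original n = 13; n_eff = number of nonzero differences = 13.
Nonzero differences (with sign): +5, -7, +9, -6, +8, +5, +3, +7, +2, +8, +2, +3, +9
Step 2: Count signs: positive = 11, negative = 2.
Step 3: Under H0: P(positive) = 0.5, so the number of positives S ~ Bin(13, 0.5).
Step 4: Two-sided exact p-value = sum of Bin(13,0.5) probabilities at or below the observed probability = 0.022461.
Step 5: alpha = 0.05. reject H0.

n_eff = 13, pos = 11, neg = 2, p = 0.022461, reject H0.


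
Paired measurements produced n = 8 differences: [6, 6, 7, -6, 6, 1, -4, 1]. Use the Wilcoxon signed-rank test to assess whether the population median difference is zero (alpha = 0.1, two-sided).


Step 1: Drop any zero differences (none here) and take |d_i|.
|d| = [6, 6, 7, 6, 6, 1, 4, 1]
Step 2: Midrank |d_i| (ties get averaged ranks).
ranks: |6|->5.5, |6|->5.5, |7|->8, |6|->5.5, |6|->5.5, |1|->1.5, |4|->3, |1|->1.5
Step 3: Attach original signs; sum ranks with positive sign and with negative sign.
W+ = 5.5 + 5.5 + 8 + 5.5 + 1.5 + 1.5 = 27.5
W- = 5.5 + 3 = 8.5
(Check: W+ + W- = 36 should equal n(n+1)/2 = 36.)
Step 4: Test statistic W = min(W+, W-) = 8.5.
Step 5: Ties in |d|, so use the tie-corrected normal approximation.
        E[W] = n(n+1)/4 = 8*9/4 = 18.
        Tie groups: |d|=1 (t=2), |d|=6 (t=4); sum(t^3 - t) = 66.
        Var[W] = n(n+1)(2n+1)/24 - sum(t^3-t)/48 = 1224/24 - 66/48 = 49.625.
        z = (W - E[W]) / sqrt(Var[W]) = (8.5 - 18) / 7.0445 = -1.3486.
        Two-sided p = 2*Phi(z) = 0.177475.
Step 6: alpha = 0.1. fail to reject H0.

W+ = 27.5, W- = 8.5, W = min = 8.5, p = 0.177475, fail to reject H0.


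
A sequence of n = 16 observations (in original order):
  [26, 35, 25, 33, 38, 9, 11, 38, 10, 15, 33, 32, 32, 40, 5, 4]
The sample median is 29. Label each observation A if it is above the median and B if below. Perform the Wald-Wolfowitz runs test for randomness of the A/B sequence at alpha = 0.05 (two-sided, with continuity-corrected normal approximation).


Step 1: Compute median = 29; label A = above, B = below.
Labels in order: BABAABBABBAAAABB  (n_A = 8, n_B = 8)
Step 2: Count runs R = 9.
Step 3: Under H0 (random ordering), E[R] = 2*n_A*n_B/(n_A+n_B) + 1 = 2*8*8/16 + 1 = 9.0000.
        Var[R] = 2*n_A*n_B*(2*n_A*n_B - n_A - n_B) / ((n_A+n_B)^2 * (n_A+n_B-1)) = 14336/3840 = 3.7333.
        SD[R] = 1.9322.
Step 4: R = E[R], so z = 0 with no continuity correction.
Step 5: Two-sided p-value via normal approximation = 2*(1 - Phi(|z|)) = 1.000000.
Step 6: alpha = 0.05. fail to reject H0.

R = 9, z = 0.0000, p = 1.000000, fail to reject H0.


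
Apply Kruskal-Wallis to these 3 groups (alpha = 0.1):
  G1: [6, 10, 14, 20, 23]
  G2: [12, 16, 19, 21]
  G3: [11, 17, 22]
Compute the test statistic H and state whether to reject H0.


Step 1: Combine all N = 12 observations and assign midranks.
sorted (value, group, rank): (6,G1,1), (10,G1,2), (11,G3,3), (12,G2,4), (14,G1,5), (16,G2,6), (17,G3,7), (19,G2,8), (20,G1,9), (21,G2,10), (22,G3,11), (23,G1,12)
Step 2: Sum ranks within each group.
R_1 = 29 (n_1 = 5)
R_2 = 28 (n_2 = 4)
R_3 = 21 (n_3 = 3)
Step 3: H = 12/(N(N+1)) * sum(R_i^2/n_i) - 3(N+1)
     = 12/(12*13) * (29^2/5 + 28^2/4 + 21^2/3) - 3*13
     = 0.076923 * 511.2 - 39
     = 0.323077.
Step 4: No ties, so H is used without correction.
Step 5: Under H0, H ~ chi^2(2); p-value = 0.850834.
Step 6: alpha = 0.1. fail to reject H0.

H = 0.3231, df = 2, p = 0.850834, fail to reject H0.


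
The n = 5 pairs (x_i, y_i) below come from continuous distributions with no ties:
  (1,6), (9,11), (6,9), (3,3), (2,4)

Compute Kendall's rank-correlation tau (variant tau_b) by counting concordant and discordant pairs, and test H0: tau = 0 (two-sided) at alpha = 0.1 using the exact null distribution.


Step 1: Enumerate the 10 unordered pairs (i,j) with i<j and classify each by sign(x_j-x_i) * sign(y_j-y_i).
  (1,2):dx=+8,dy=+5->C; (1,3):dx=+5,dy=+3->C; (1,4):dx=+2,dy=-3->D; (1,5):dx=+1,dy=-2->D
  (2,3):dx=-3,dy=-2->C; (2,4):dx=-6,dy=-8->C; (2,5):dx=-7,dy=-7->C; (3,4):dx=-3,dy=-6->C
  (3,5):dx=-4,dy=-5->C; (4,5):dx=-1,dy=+1->D
Step 2: C = 7, D = 3, total pairs = 10.
Step 3: tau = (C - D)/(n(n-1)/2) = (7 - 3)/10 = 0.400000.
Step 4: Exact two-sided p-value (enumerate n! = 120 permutations of y under H0): p = 0.483333.
Step 5: alpha = 0.1. fail to reject H0.

tau_b = 0.4000 (C=7, D=3), p = 0.483333, fail to reject H0.


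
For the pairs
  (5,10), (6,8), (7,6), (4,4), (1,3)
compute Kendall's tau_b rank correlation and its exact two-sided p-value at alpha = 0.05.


Step 1: Enumerate the 10 unordered pairs (i,j) with i<j and classify each by sign(x_j-x_i) * sign(y_j-y_i).
  (1,2):dx=+1,dy=-2->D; (1,3):dx=+2,dy=-4->D; (1,4):dx=-1,dy=-6->C; (1,5):dx=-4,dy=-7->C
  (2,3):dx=+1,dy=-2->D; (2,4):dx=-2,dy=-4->C; (2,5):dx=-5,dy=-5->C; (3,4):dx=-3,dy=-2->C
  (3,5):dx=-6,dy=-3->C; (4,5):dx=-3,dy=-1->C
Step 2: C = 7, D = 3, total pairs = 10.
Step 3: tau = (C - D)/(n(n-1)/2) = (7 - 3)/10 = 0.400000.
Step 4: Exact two-sided p-value (enumerate n! = 120 permutations of y under H0): p = 0.483333.
Step 5: alpha = 0.05. fail to reject H0.

tau_b = 0.4000 (C=7, D=3), p = 0.483333, fail to reject H0.


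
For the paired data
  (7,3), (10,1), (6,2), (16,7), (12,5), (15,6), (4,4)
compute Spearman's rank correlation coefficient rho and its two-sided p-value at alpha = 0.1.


Step 1: Rank x and y separately (midranks; no ties here).
rank(x): 7->3, 10->4, 6->2, 16->7, 12->5, 15->6, 4->1
rank(y): 3->3, 1->1, 2->2, 7->7, 5->5, 6->6, 4->4
Step 2: d_i = R_x(i) - R_y(i); compute d_i^2.
  (3-3)^2=0, (4-1)^2=9, (2-2)^2=0, (7-7)^2=0, (5-5)^2=0, (6-6)^2=0, (1-4)^2=9
sum(d^2) = 18.
Step 3: rho = 1 - 6*18 / (7*(7^2 - 1)) = 1 - 108/336 = 0.678571.
Step 4: Under H0, t = rho * sqrt((n-2)/(1-rho^2)) = 2.0657 ~ t(5).
Step 5: Two-sided p-value from the t-distribution with 5 df = 0.093750.
Step 6: alpha = 0.1. reject H0.

rho = 0.6786, p = 0.093750, reject H0 at alpha = 0.1.


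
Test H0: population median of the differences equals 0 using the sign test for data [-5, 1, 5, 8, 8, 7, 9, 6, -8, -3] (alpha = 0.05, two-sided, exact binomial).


Step 1: Discard zero differences. Original n = 10; n_eff = number of nonzero differences = 10.
Nonzero differences (with sign): -5, +1, +5, +8, +8, +7, +9, +6, -8, -3
Step 2: Count signs: positive = 7, negative = 3.
Step 3: Under H0: P(positive) = 0.5, so the number of positives S ~ Bin(10, 0.5).
Step 4: Two-sided exact p-value = sum of Bin(10,0.5) probabilities at or below the observed probability = 0.343750.
Step 5: alpha = 0.05. fail to reject H0.

n_eff = 10, pos = 7, neg = 3, p = 0.343750, fail to reject H0.


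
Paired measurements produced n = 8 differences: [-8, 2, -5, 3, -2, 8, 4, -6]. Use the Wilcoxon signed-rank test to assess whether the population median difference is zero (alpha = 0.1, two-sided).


Step 1: Drop any zero differences (none here) and take |d_i|.
|d| = [8, 2, 5, 3, 2, 8, 4, 6]
Step 2: Midrank |d_i| (ties get averaged ranks).
ranks: |8|->7.5, |2|->1.5, |5|->5, |3|->3, |2|->1.5, |8|->7.5, |4|->4, |6|->6
Step 3: Attach original signs; sum ranks with positive sign and with negative sign.
W+ = 1.5 + 3 + 7.5 + 4 = 16
W- = 7.5 + 5 + 1.5 + 6 = 20
(Check: W+ + W- = 36 should equal n(n+1)/2 = 36.)
Step 4: Test statistic W = min(W+, W-) = 16.
Step 5: Ties in |d|, so use the tie-corrected normal approximation.
        E[W] = n(n+1)/4 = 8*9/4 = 18.
        Tie groups: |d|=2 (t=2), |d|=8 (t=2); sum(t^3 - t) = 12.
        Var[W] = n(n+1)(2n+1)/24 - sum(t^3-t)/48 = 1224/24 - 12/48 = 50.75.
        z = (W - E[W]) / sqrt(Var[W]) = (16 - 18) / 7.1239 = -0.2807.
        Two-sided p = 2*Phi(z) = 0.778906.
Step 6: alpha = 0.1. fail to reject H0.

W+ = 16, W- = 20, W = min = 16, p = 0.778906, fail to reject H0.


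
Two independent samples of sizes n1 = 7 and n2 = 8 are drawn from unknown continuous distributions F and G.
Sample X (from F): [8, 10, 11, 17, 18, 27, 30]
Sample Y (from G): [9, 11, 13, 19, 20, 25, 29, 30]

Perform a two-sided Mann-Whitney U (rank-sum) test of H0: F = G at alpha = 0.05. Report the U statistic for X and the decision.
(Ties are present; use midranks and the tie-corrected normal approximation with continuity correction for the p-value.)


Step 1: Combine and sort all 15 observations; assign midranks.
sorted (value, group): (8,X), (9,Y), (10,X), (11,X), (11,Y), (13,Y), (17,X), (18,X), (19,Y), (20,Y), (25,Y), (27,X), (29,Y), (30,X), (30,Y)
ranks: 8->1, 9->2, 10->3, 11->4.5, 11->4.5, 13->6, 17->7, 18->8, 19->9, 20->10, 25->11, 27->12, 29->13, 30->14.5, 30->14.5
Step 2: Rank sum for X: R1 = 1 + 3 + 4.5 + 7 + 8 + 12 + 14.5 = 50.
Step 3: U_X = R1 - n1(n1+1)/2 = 50 - 7*8/2 = 50 - 28 = 22.
       U_Y = n1*n2 - U_X = 56 - 22 = 34.
Step 4: Ties are present, so use the tie-corrected normal approximation (with continuity correction) for the p-value.
Step 5: p-value = 0.523707; compare to alpha = 0.05. fail to reject H0.

U_X = 22, p = 0.523707, fail to reject H0 at alpha = 0.05.


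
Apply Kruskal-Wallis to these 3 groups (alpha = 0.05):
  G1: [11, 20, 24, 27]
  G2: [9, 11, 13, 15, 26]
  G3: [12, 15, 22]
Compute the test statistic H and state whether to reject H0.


Step 1: Combine all N = 12 observations and assign midranks.
sorted (value, group, rank): (9,G2,1), (11,G1,2.5), (11,G2,2.5), (12,G3,4), (13,G2,5), (15,G2,6.5), (15,G3,6.5), (20,G1,8), (22,G3,9), (24,G1,10), (26,G2,11), (27,G1,12)
Step 2: Sum ranks within each group.
R_1 = 32.5 (n_1 = 4)
R_2 = 26 (n_2 = 5)
R_3 = 19.5 (n_3 = 3)
Step 3: H = 12/(N(N+1)) * sum(R_i^2/n_i) - 3(N+1)
     = 12/(12*13) * (32.5^2/4 + 26^2/5 + 19.5^2/3) - 3*13
     = 0.076923 * 526.013 - 39
     = 1.462500.
Step 4: Ties present; correction factor C = 1 - 12/(12^3 - 12) = 0.993007. Corrected H = 1.462500 / 0.993007 = 1.472799.
Step 5: Under H0, H ~ chi^2(2); p-value = 0.478835.
Step 6: alpha = 0.05. fail to reject H0.

H = 1.4728, df = 2, p = 0.478835, fail to reject H0.


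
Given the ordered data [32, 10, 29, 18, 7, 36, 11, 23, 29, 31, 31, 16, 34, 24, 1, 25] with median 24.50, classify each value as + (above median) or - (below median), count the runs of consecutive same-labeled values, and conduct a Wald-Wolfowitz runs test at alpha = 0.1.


Step 1: Compute median = 24.50; label A = above, B = below.
Labels in order: ABABBABBAAABABBA  (n_A = 8, n_B = 8)
Step 2: Count runs R = 11.
Step 3: Under H0 (random ordering), E[R] = 2*n_A*n_B/(n_A+n_B) + 1 = 2*8*8/16 + 1 = 9.0000.
        Var[R] = 2*n_A*n_B*(2*n_A*n_B - n_A - n_B) / ((n_A+n_B)^2 * (n_A+n_B-1)) = 14336/3840 = 3.7333.
        SD[R] = 1.9322.
Step 4: Continuity-corrected z = (R - 0.5 - E[R]) / SD[R] = (11 - 0.5 - 9.0000) / 1.9322 = 0.7763.
Step 5: Two-sided p-value via normal approximation = 2*(1 - Phi(|z|)) = 0.437558.
Step 6: alpha = 0.1. fail to reject H0.

R = 11, z = 0.7763, p = 0.437558, fail to reject H0.


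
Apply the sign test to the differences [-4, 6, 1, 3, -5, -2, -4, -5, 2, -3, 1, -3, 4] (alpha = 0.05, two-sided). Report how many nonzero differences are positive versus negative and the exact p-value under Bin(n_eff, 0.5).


Step 1: Discard zero differences. Original n = 13; n_eff = number of nonzero differences = 13.
Nonzero differences (with sign): -4, +6, +1, +3, -5, -2, -4, -5, +2, -3, +1, -3, +4
Step 2: Count signs: positive = 6, negative = 7.
Step 3: Under H0: P(positive) = 0.5, so the number of positives S ~ Bin(13, 0.5).
Step 4: Two-sided exact p-value = sum of Bin(13,0.5) probabilities at or below the observed probability = 1.000000.
Step 5: alpha = 0.05. fail to reject H0.

n_eff = 13, pos = 6, neg = 7, p = 1.000000, fail to reject H0.


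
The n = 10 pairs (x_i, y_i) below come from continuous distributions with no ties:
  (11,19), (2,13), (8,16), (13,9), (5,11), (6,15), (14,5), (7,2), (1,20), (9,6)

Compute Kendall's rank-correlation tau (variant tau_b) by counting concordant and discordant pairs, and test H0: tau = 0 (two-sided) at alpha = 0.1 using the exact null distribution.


Step 1: Enumerate the 45 unordered pairs (i,j) with i<j and classify each by sign(x_j-x_i) * sign(y_j-y_i).
  (1,2):dx=-9,dy=-6->C; (1,3):dx=-3,dy=-3->C; (1,4):dx=+2,dy=-10->D; (1,5):dx=-6,dy=-8->C
  (1,6):dx=-5,dy=-4->C; (1,7):dx=+3,dy=-14->D; (1,8):dx=-4,dy=-17->C; (1,9):dx=-10,dy=+1->D
  (1,10):dx=-2,dy=-13->C; (2,3):dx=+6,dy=+3->C; (2,4):dx=+11,dy=-4->D; (2,5):dx=+3,dy=-2->D
  (2,6):dx=+4,dy=+2->C; (2,7):dx=+12,dy=-8->D; (2,8):dx=+5,dy=-11->D; (2,9):dx=-1,dy=+7->D
  (2,10):dx=+7,dy=-7->D; (3,4):dx=+5,dy=-7->D; (3,5):dx=-3,dy=-5->C; (3,6):dx=-2,dy=-1->C
  (3,7):dx=+6,dy=-11->D; (3,8):dx=-1,dy=-14->C; (3,9):dx=-7,dy=+4->D; (3,10):dx=+1,dy=-10->D
  (4,5):dx=-8,dy=+2->D; (4,6):dx=-7,dy=+6->D; (4,7):dx=+1,dy=-4->D; (4,8):dx=-6,dy=-7->C
  (4,9):dx=-12,dy=+11->D; (4,10):dx=-4,dy=-3->C; (5,6):dx=+1,dy=+4->C; (5,7):dx=+9,dy=-6->D
  (5,8):dx=+2,dy=-9->D; (5,9):dx=-4,dy=+9->D; (5,10):dx=+4,dy=-5->D; (6,7):dx=+8,dy=-10->D
  (6,8):dx=+1,dy=-13->D; (6,9):dx=-5,dy=+5->D; (6,10):dx=+3,dy=-9->D; (7,8):dx=-7,dy=-3->C
  (7,9):dx=-13,dy=+15->D; (7,10):dx=-5,dy=+1->D; (8,9):dx=-6,dy=+18->D; (8,10):dx=+2,dy=+4->C
  (9,10):dx=+8,dy=-14->D
Step 2: C = 16, D = 29, total pairs = 45.
Step 3: tau = (C - D)/(n(n-1)/2) = (16 - 29)/45 = -0.288889.
Step 4: Exact two-sided p-value (enumerate n! = 3628800 permutations of y under H0): p = 0.291248.
Step 5: alpha = 0.1. fail to reject H0.

tau_b = -0.2889 (C=16, D=29), p = 0.291248, fail to reject H0.


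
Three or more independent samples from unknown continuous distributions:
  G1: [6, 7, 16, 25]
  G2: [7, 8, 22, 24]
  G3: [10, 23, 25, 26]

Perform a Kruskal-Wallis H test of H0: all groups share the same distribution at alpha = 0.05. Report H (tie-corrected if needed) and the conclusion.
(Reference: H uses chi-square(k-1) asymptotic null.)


Step 1: Combine all N = 12 observations and assign midranks.
sorted (value, group, rank): (6,G1,1), (7,G1,2.5), (7,G2,2.5), (8,G2,4), (10,G3,5), (16,G1,6), (22,G2,7), (23,G3,8), (24,G2,9), (25,G1,10.5), (25,G3,10.5), (26,G3,12)
Step 2: Sum ranks within each group.
R_1 = 20 (n_1 = 4)
R_2 = 22.5 (n_2 = 4)
R_3 = 35.5 (n_3 = 4)
Step 3: H = 12/(N(N+1)) * sum(R_i^2/n_i) - 3(N+1)
     = 12/(12*13) * (20^2/4 + 22.5^2/4 + 35.5^2/4) - 3*13
     = 0.076923 * 541.625 - 39
     = 2.663462.
Step 4: Ties present; correction factor C = 1 - 12/(12^3 - 12) = 0.993007. Corrected H = 2.663462 / 0.993007 = 2.682218.
Step 5: Under H0, H ~ chi^2(2); p-value = 0.261555.
Step 6: alpha = 0.05. fail to reject H0.

H = 2.6822, df = 2, p = 0.261555, fail to reject H0.


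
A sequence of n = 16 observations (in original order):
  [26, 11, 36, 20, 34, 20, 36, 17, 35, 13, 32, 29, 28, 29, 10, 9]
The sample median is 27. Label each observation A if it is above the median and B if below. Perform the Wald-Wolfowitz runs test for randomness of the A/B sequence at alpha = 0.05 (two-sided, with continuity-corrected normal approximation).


Step 1: Compute median = 27; label A = above, B = below.
Labels in order: BBABABABABAAAABB  (n_A = 8, n_B = 8)
Step 2: Count runs R = 11.
Step 3: Under H0 (random ordering), E[R] = 2*n_A*n_B/(n_A+n_B) + 1 = 2*8*8/16 + 1 = 9.0000.
        Var[R] = 2*n_A*n_B*(2*n_A*n_B - n_A - n_B) / ((n_A+n_B)^2 * (n_A+n_B-1)) = 14336/3840 = 3.7333.
        SD[R] = 1.9322.
Step 4: Continuity-corrected z = (R - 0.5 - E[R]) / SD[R] = (11 - 0.5 - 9.0000) / 1.9322 = 0.7763.
Step 5: Two-sided p-value via normal approximation = 2*(1 - Phi(|z|)) = 0.437558.
Step 6: alpha = 0.05. fail to reject H0.

R = 11, z = 0.7763, p = 0.437558, fail to reject H0.


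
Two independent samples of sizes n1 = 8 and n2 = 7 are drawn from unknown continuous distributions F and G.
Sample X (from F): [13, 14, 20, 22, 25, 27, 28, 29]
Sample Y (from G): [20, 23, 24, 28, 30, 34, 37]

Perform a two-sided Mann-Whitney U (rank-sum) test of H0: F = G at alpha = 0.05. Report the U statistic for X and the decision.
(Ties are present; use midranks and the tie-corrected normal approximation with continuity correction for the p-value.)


Step 1: Combine and sort all 15 observations; assign midranks.
sorted (value, group): (13,X), (14,X), (20,X), (20,Y), (22,X), (23,Y), (24,Y), (25,X), (27,X), (28,X), (28,Y), (29,X), (30,Y), (34,Y), (37,Y)
ranks: 13->1, 14->2, 20->3.5, 20->3.5, 22->5, 23->6, 24->7, 25->8, 27->9, 28->10.5, 28->10.5, 29->12, 30->13, 34->14, 37->15
Step 2: Rank sum for X: R1 = 1 + 2 + 3.5 + 5 + 8 + 9 + 10.5 + 12 = 51.
Step 3: U_X = R1 - n1(n1+1)/2 = 51 - 8*9/2 = 51 - 36 = 15.
       U_Y = n1*n2 - U_X = 56 - 15 = 41.
Step 4: Ties are present, so use the tie-corrected normal approximation (with continuity correction) for the p-value.
Step 5: p-value = 0.147286; compare to alpha = 0.05. fail to reject H0.

U_X = 15, p = 0.147286, fail to reject H0 at alpha = 0.05.


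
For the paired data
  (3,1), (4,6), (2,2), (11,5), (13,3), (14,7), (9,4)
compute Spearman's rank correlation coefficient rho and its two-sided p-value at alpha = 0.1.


Step 1: Rank x and y separately (midranks; no ties here).
rank(x): 3->2, 4->3, 2->1, 11->5, 13->6, 14->7, 9->4
rank(y): 1->1, 6->6, 2->2, 5->5, 3->3, 7->7, 4->4
Step 2: d_i = R_x(i) - R_y(i); compute d_i^2.
  (2-1)^2=1, (3-6)^2=9, (1-2)^2=1, (5-5)^2=0, (6-3)^2=9, (7-7)^2=0, (4-4)^2=0
sum(d^2) = 20.
Step 3: rho = 1 - 6*20 / (7*(7^2 - 1)) = 1 - 120/336 = 0.642857.
Step 4: Under H0, t = rho * sqrt((n-2)/(1-rho^2)) = 1.8766 ~ t(5).
Step 5: Two-sided p-value from the t-distribution with 5 df = 0.119392.
Step 6: alpha = 0.1. fail to reject H0.

rho = 0.6429, p = 0.119392, fail to reject H0 at alpha = 0.1.


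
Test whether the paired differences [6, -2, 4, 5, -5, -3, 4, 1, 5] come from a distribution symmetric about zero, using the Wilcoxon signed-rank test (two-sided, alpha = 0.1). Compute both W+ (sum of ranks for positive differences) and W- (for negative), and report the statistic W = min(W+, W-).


Step 1: Drop any zero differences (none here) and take |d_i|.
|d| = [6, 2, 4, 5, 5, 3, 4, 1, 5]
Step 2: Midrank |d_i| (ties get averaged ranks).
ranks: |6|->9, |2|->2, |4|->4.5, |5|->7, |5|->7, |3|->3, |4|->4.5, |1|->1, |5|->7
Step 3: Attach original signs; sum ranks with positive sign and with negative sign.
W+ = 9 + 4.5 + 7 + 4.5 + 1 + 7 = 33
W- = 2 + 7 + 3 = 12
(Check: W+ + W- = 45 should equal n(n+1)/2 = 45.)
Step 4: Test statistic W = min(W+, W-) = 12.
Step 5: Ties in |d|, so use the tie-corrected normal approximation.
        E[W] = n(n+1)/4 = 9*10/4 = 22.5.
        Tie groups: |d|=4 (t=2), |d|=5 (t=3); sum(t^3 - t) = 30.
        Var[W] = n(n+1)(2n+1)/24 - sum(t^3-t)/48 = 1710/24 - 30/48 = 70.625.
        z = (W - E[W]) / sqrt(Var[W]) = (12 - 22.5) / 8.4039 = -1.2494.
        Two-sided p = 2*Phi(z) = 0.211510.
Step 6: alpha = 0.1. fail to reject H0.

W+ = 33, W- = 12, W = min = 12, p = 0.211510, fail to reject H0.


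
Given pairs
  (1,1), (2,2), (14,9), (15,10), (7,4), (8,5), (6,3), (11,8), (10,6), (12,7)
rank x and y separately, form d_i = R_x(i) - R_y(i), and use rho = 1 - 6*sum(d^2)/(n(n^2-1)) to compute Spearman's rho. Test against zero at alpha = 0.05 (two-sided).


Step 1: Rank x and y separately (midranks; no ties here).
rank(x): 1->1, 2->2, 14->9, 15->10, 7->4, 8->5, 6->3, 11->7, 10->6, 12->8
rank(y): 1->1, 2->2, 9->9, 10->10, 4->4, 5->5, 3->3, 8->8, 6->6, 7->7
Step 2: d_i = R_x(i) - R_y(i); compute d_i^2.
  (1-1)^2=0, (2-2)^2=0, (9-9)^2=0, (10-10)^2=0, (4-4)^2=0, (5-5)^2=0, (3-3)^2=0, (7-8)^2=1, (6-6)^2=0, (8-7)^2=1
sum(d^2) = 2.
Step 3: rho = 1 - 6*2 / (10*(10^2 - 1)) = 1 - 12/990 = 0.987879.
Step 4: Under H0, t = rho * sqrt((n-2)/(1-rho^2)) = 18.0003 ~ t(8).
Step 5: Two-sided p-value from the t-distribution with 8 df = 0.000000.
Step 6: alpha = 0.05. reject H0.

rho = 0.9879, p = 0.000000, reject H0 at alpha = 0.05.


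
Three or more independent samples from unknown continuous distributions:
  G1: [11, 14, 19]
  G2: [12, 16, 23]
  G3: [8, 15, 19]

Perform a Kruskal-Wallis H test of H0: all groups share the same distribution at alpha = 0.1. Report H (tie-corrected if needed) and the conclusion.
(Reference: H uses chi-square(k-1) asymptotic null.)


Step 1: Combine all N = 9 observations and assign midranks.
sorted (value, group, rank): (8,G3,1), (11,G1,2), (12,G2,3), (14,G1,4), (15,G3,5), (16,G2,6), (19,G1,7.5), (19,G3,7.5), (23,G2,9)
Step 2: Sum ranks within each group.
R_1 = 13.5 (n_1 = 3)
R_2 = 18 (n_2 = 3)
R_3 = 13.5 (n_3 = 3)
Step 3: H = 12/(N(N+1)) * sum(R_i^2/n_i) - 3(N+1)
     = 12/(9*10) * (13.5^2/3 + 18^2/3 + 13.5^2/3) - 3*10
     = 0.133333 * 229.5 - 30
     = 0.600000.
Step 4: Ties present; correction factor C = 1 - 6/(9^3 - 9) = 0.991667. Corrected H = 0.600000 / 0.991667 = 0.605042.
Step 5: Under H0, H ~ chi^2(2); p-value = 0.738953.
Step 6: alpha = 0.1. fail to reject H0.

H = 0.6050, df = 2, p = 0.738953, fail to reject H0.


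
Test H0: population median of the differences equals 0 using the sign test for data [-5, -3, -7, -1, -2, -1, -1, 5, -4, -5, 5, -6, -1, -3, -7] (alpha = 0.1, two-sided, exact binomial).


Step 1: Discard zero differences. Original n = 15; n_eff = number of nonzero differences = 15.
Nonzero differences (with sign): -5, -3, -7, -1, -2, -1, -1, +5, -4, -5, +5, -6, -1, -3, -7
Step 2: Count signs: positive = 2, negative = 13.
Step 3: Under H0: P(positive) = 0.5, so the number of positives S ~ Bin(15, 0.5).
Step 4: Two-sided exact p-value = sum of Bin(15,0.5) probabilities at or below the observed probability = 0.007385.
Step 5: alpha = 0.1. reject H0.

n_eff = 15, pos = 2, neg = 13, p = 0.007385, reject H0.


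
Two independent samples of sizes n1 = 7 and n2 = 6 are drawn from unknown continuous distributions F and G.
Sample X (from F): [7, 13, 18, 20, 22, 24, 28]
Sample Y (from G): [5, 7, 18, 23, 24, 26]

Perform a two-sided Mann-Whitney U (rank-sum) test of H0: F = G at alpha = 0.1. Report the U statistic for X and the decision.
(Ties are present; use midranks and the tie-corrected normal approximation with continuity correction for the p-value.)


Step 1: Combine and sort all 13 observations; assign midranks.
sorted (value, group): (5,Y), (7,X), (7,Y), (13,X), (18,X), (18,Y), (20,X), (22,X), (23,Y), (24,X), (24,Y), (26,Y), (28,X)
ranks: 5->1, 7->2.5, 7->2.5, 13->4, 18->5.5, 18->5.5, 20->7, 22->8, 23->9, 24->10.5, 24->10.5, 26->12, 28->13
Step 2: Rank sum for X: R1 = 2.5 + 4 + 5.5 + 7 + 8 + 10.5 + 13 = 50.5.
Step 3: U_X = R1 - n1(n1+1)/2 = 50.5 - 7*8/2 = 50.5 - 28 = 22.5.
       U_Y = n1*n2 - U_X = 42 - 22.5 = 19.5.
Step 4: Ties are present, so use the tie-corrected normal approximation (with continuity correction) for the p-value.
Step 5: p-value = 0.885935; compare to alpha = 0.1. fail to reject H0.

U_X = 22.5, p = 0.885935, fail to reject H0 at alpha = 0.1.


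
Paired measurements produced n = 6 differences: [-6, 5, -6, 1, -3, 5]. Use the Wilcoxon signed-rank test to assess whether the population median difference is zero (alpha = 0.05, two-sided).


Step 1: Drop any zero differences (none here) and take |d_i|.
|d| = [6, 5, 6, 1, 3, 5]
Step 2: Midrank |d_i| (ties get averaged ranks).
ranks: |6|->5.5, |5|->3.5, |6|->5.5, |1|->1, |3|->2, |5|->3.5
Step 3: Attach original signs; sum ranks with positive sign and with negative sign.
W+ = 3.5 + 1 + 3.5 = 8
W- = 5.5 + 5.5 + 2 = 13
(Check: W+ + W- = 21 should equal n(n+1)/2 = 21.)
Step 4: Test statistic W = min(W+, W-) = 8.
Step 5: Ties in |d|, so use the tie-corrected normal approximation.
        E[W] = n(n+1)/4 = 6*7/4 = 10.5.
        Tie groups: |d|=5 (t=2), |d|=6 (t=2); sum(t^3 - t) = 12.
        Var[W] = n(n+1)(2n+1)/24 - sum(t^3-t)/48 = 546/24 - 12/48 = 22.5.
        z = (W - E[W]) / sqrt(Var[W]) = (8 - 10.5) / 4.7434 = -0.5270.
        Two-sided p = 2*Phi(z) = 0.598161.
Step 6: alpha = 0.05. fail to reject H0.

W+ = 8, W- = 13, W = min = 8, p = 0.598161, fail to reject H0.


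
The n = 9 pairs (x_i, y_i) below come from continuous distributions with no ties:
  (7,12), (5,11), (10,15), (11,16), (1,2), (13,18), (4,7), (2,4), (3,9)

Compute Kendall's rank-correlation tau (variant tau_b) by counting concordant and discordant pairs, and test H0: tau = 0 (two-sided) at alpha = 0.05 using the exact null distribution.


Step 1: Enumerate the 36 unordered pairs (i,j) with i<j and classify each by sign(x_j-x_i) * sign(y_j-y_i).
  (1,2):dx=-2,dy=-1->C; (1,3):dx=+3,dy=+3->C; (1,4):dx=+4,dy=+4->C; (1,5):dx=-6,dy=-10->C
  (1,6):dx=+6,dy=+6->C; (1,7):dx=-3,dy=-5->C; (1,8):dx=-5,dy=-8->C; (1,9):dx=-4,dy=-3->C
  (2,3):dx=+5,dy=+4->C; (2,4):dx=+6,dy=+5->C; (2,5):dx=-4,dy=-9->C; (2,6):dx=+8,dy=+7->C
  (2,7):dx=-1,dy=-4->C; (2,8):dx=-3,dy=-7->C; (2,9):dx=-2,dy=-2->C; (3,4):dx=+1,dy=+1->C
  (3,5):dx=-9,dy=-13->C; (3,6):dx=+3,dy=+3->C; (3,7):dx=-6,dy=-8->C; (3,8):dx=-8,dy=-11->C
  (3,9):dx=-7,dy=-6->C; (4,5):dx=-10,dy=-14->C; (4,6):dx=+2,dy=+2->C; (4,7):dx=-7,dy=-9->C
  (4,8):dx=-9,dy=-12->C; (4,9):dx=-8,dy=-7->C; (5,6):dx=+12,dy=+16->C; (5,7):dx=+3,dy=+5->C
  (5,8):dx=+1,dy=+2->C; (5,9):dx=+2,dy=+7->C; (6,7):dx=-9,dy=-11->C; (6,8):dx=-11,dy=-14->C
  (6,9):dx=-10,dy=-9->C; (7,8):dx=-2,dy=-3->C; (7,9):dx=-1,dy=+2->D; (8,9):dx=+1,dy=+5->C
Step 2: C = 35, D = 1, total pairs = 36.
Step 3: tau = (C - D)/(n(n-1)/2) = (35 - 1)/36 = 0.944444.
Step 4: Exact two-sided p-value (enumerate n! = 362880 permutations of y under H0): p = 0.000050.
Step 5: alpha = 0.05. reject H0.

tau_b = 0.9444 (C=35, D=1), p = 0.000050, reject H0.


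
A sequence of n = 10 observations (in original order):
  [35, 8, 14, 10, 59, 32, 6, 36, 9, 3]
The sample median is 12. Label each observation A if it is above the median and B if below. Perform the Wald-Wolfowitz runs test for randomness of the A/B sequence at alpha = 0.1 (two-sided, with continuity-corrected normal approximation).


Step 1: Compute median = 12; label A = above, B = below.
Labels in order: ABABAABABB  (n_A = 5, n_B = 5)
Step 2: Count runs R = 8.
Step 3: Under H0 (random ordering), E[R] = 2*n_A*n_B/(n_A+n_B) + 1 = 2*5*5/10 + 1 = 6.0000.
        Var[R] = 2*n_A*n_B*(2*n_A*n_B - n_A - n_B) / ((n_A+n_B)^2 * (n_A+n_B-1)) = 2000/900 = 2.2222.
        SD[R] = 1.4907.
Step 4: Continuity-corrected z = (R - 0.5 - E[R]) / SD[R] = (8 - 0.5 - 6.0000) / 1.4907 = 1.0062.
Step 5: Two-sided p-value via normal approximation = 2*(1 - Phi(|z|)) = 0.314305.
Step 6: alpha = 0.1. fail to reject H0.

R = 8, z = 1.0062, p = 0.314305, fail to reject H0.


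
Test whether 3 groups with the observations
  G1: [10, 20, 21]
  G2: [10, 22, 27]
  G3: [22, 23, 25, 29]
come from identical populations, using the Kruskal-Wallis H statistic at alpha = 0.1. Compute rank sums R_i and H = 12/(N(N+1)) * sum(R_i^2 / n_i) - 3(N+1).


Step 1: Combine all N = 10 observations and assign midranks.
sorted (value, group, rank): (10,G1,1.5), (10,G2,1.5), (20,G1,3), (21,G1,4), (22,G2,5.5), (22,G3,5.5), (23,G3,7), (25,G3,8), (27,G2,9), (29,G3,10)
Step 2: Sum ranks within each group.
R_1 = 8.5 (n_1 = 3)
R_2 = 16 (n_2 = 3)
R_3 = 30.5 (n_3 = 4)
Step 3: H = 12/(N(N+1)) * sum(R_i^2/n_i) - 3(N+1)
     = 12/(10*11) * (8.5^2/3 + 16^2/3 + 30.5^2/4) - 3*11
     = 0.109091 * 341.979 - 33
     = 4.306818.
Step 4: Ties present; correction factor C = 1 - 12/(10^3 - 10) = 0.987879. Corrected H = 4.306818 / 0.987879 = 4.359663.
Step 5: Under H0, H ~ chi^2(2); p-value = 0.113061.
Step 6: alpha = 0.1. fail to reject H0.

H = 4.3597, df = 2, p = 0.113061, fail to reject H0.


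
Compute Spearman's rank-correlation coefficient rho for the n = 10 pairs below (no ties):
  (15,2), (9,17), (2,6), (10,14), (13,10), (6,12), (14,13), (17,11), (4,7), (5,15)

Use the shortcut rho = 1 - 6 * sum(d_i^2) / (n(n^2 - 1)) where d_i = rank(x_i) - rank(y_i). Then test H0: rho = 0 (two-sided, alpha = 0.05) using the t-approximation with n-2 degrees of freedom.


Step 1: Rank x and y separately (midranks; no ties here).
rank(x): 15->9, 9->5, 2->1, 10->6, 13->7, 6->4, 14->8, 17->10, 4->2, 5->3
rank(y): 2->1, 17->10, 6->2, 14->8, 10->4, 12->6, 13->7, 11->5, 7->3, 15->9
Step 2: d_i = R_x(i) - R_y(i); compute d_i^2.
  (9-1)^2=64, (5-10)^2=25, (1-2)^2=1, (6-8)^2=4, (7-4)^2=9, (4-6)^2=4, (8-7)^2=1, (10-5)^2=25, (2-3)^2=1, (3-9)^2=36
sum(d^2) = 170.
Step 3: rho = 1 - 6*170 / (10*(10^2 - 1)) = 1 - 1020/990 = -0.030303.
Step 4: Under H0, t = rho * sqrt((n-2)/(1-rho^2)) = -0.0857 ~ t(8).
Step 5: Two-sided p-value from the t-distribution with 8 df = 0.933773.
Step 6: alpha = 0.05. fail to reject H0.

rho = -0.0303, p = 0.933773, fail to reject H0 at alpha = 0.05.


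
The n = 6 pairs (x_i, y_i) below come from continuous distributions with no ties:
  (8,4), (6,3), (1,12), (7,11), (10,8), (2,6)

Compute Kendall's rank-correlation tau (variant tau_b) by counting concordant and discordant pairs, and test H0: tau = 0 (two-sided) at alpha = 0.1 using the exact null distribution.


Step 1: Enumerate the 15 unordered pairs (i,j) with i<j and classify each by sign(x_j-x_i) * sign(y_j-y_i).
  (1,2):dx=-2,dy=-1->C; (1,3):dx=-7,dy=+8->D; (1,4):dx=-1,dy=+7->D; (1,5):dx=+2,dy=+4->C
  (1,6):dx=-6,dy=+2->D; (2,3):dx=-5,dy=+9->D; (2,4):dx=+1,dy=+8->C; (2,5):dx=+4,dy=+5->C
  (2,6):dx=-4,dy=+3->D; (3,4):dx=+6,dy=-1->D; (3,5):dx=+9,dy=-4->D; (3,6):dx=+1,dy=-6->D
  (4,5):dx=+3,dy=-3->D; (4,6):dx=-5,dy=-5->C; (5,6):dx=-8,dy=-2->C
Step 2: C = 6, D = 9, total pairs = 15.
Step 3: tau = (C - D)/(n(n-1)/2) = (6 - 9)/15 = -0.200000.
Step 4: Exact two-sided p-value (enumerate n! = 720 permutations of y under H0): p = 0.719444.
Step 5: alpha = 0.1. fail to reject H0.

tau_b = -0.2000 (C=6, D=9), p = 0.719444, fail to reject H0.
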